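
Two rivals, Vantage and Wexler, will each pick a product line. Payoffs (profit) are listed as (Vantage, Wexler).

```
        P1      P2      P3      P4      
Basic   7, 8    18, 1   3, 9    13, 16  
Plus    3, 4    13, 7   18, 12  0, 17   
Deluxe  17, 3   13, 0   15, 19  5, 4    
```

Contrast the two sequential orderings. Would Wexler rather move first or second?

If Vantage leads: Wexler's best replies are Basic→P4, Plus→P4, Deluxe→P3; Vantage's induced payoffs 13, 0, 15; outcome (Deluxe, P3), payoffs (15, 19).
If Wexler leads: Vantage's best replies are P1→Deluxe, P2→Basic, P3→Plus, P4→Basic; Wexler's induced payoffs 3, 1, 12, 16; outcome (Basic, P4), payoffs (13, 16).
Wexler gets 16 moving first and 19 moving second, so Wexler prefers to move second.

second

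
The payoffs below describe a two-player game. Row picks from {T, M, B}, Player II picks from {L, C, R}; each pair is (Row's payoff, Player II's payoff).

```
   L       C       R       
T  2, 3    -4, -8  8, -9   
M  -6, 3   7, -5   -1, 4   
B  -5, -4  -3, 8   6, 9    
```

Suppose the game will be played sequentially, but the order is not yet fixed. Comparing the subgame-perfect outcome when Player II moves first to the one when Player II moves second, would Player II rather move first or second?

second

If Row leads: Player II's best replies are T→L, M→R, B→R; Row's induced payoffs 2, -1, 6; outcome (B, R), payoffs (6, 9).
If Player II leads: Row's best replies are L→T, C→M, R→T; Player II's induced payoffs 3, -5, -9; outcome (T, L), payoffs (2, 3).
Player II gets 3 moving first and 9 moving second, so Player II prefers to move second.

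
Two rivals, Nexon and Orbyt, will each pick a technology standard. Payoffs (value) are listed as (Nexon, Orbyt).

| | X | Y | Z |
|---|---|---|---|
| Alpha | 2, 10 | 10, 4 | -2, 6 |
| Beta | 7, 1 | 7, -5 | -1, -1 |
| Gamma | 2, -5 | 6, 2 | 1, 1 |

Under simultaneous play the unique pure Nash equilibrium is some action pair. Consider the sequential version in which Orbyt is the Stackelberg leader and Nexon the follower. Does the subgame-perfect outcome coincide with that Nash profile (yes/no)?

Solve by backward induction (Orbyt leads).
- X: BR = Beta, leader payoff 1.
- Y: BR = Alpha, leader payoff 4.
- Z: BR = Gamma, leader payoff 1.
Orbyt's induced payoffs are 1, 4, 1, so Orbyt commits to Y. Subgame-perfect outcome: (Alpha, Y) with payoffs (10, 4).
Now find the simultaneous Nash equilibrium.
Nexon's best replies: X→Beta; Y→Alpha; Z→Gamma.
Orbyt's best replies: Alpha→X; Beta→X; Gamma→Y.
The unique mutual best reply is (Beta, X), giving (7, 1).
Sequential outcome (Alpha, Y) differs from the Nash profile (Beta, X).

no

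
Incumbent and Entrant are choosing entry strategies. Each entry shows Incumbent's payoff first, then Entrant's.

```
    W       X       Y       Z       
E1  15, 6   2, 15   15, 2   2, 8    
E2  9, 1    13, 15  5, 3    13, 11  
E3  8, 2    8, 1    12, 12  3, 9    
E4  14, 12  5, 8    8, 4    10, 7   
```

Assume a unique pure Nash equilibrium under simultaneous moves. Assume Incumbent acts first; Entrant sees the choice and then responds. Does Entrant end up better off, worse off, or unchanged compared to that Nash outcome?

Solve by backward induction (Incumbent leads).
- E1: BR = X, leader payoff 2.
- E2: BR = X, leader payoff 13.
- E3: BR = Y, leader payoff 12.
- E4: BR = W, leader payoff 14.
Among 2, 13, 12, 14, the best is 14 at E4. Subgame-perfect outcome: (E4, W) with payoffs (14, 12).
Under simultaneous play:
Incumbent's best replies: W→E1; X→E2; Y→E1; Z→E2.
Entrant's best replies: E1→X; E2→X; E3→Y; E4→W.
The unique mutual best reply is (E2, X), giving (13, 15).
Entrant earns 12 sequentially versus 15 at the Nash outcome: worse off.

worse off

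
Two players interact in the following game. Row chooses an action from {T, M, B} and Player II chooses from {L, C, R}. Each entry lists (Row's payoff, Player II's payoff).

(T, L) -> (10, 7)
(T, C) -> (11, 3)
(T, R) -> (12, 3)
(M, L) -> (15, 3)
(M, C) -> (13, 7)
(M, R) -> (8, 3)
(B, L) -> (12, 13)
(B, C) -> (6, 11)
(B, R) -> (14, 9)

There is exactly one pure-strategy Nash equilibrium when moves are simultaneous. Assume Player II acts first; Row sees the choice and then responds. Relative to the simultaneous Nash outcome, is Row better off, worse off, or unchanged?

Solve by backward induction (Player II leads).
- L: Row compares 10, 15, 12 and picks M; Player II would get 3.
- C: Row compares 11, 13, 6 and picks M; Player II would get 7.
- R: Row compares 12, 8, 14 and picks B; Player II would get 9.
Player II's induced payoffs are 3, 7, 9, so Player II commits to R. Subgame-perfect outcome: (B, R) with payoffs (14, 9).
Under simultaneous play:
Row's best replies: L→M; C→M; R→B.
Player II's best replies: T→L; M→C; B→L.
The unique mutual best reply is (M, C), giving (13, 7).
Row earns 14 sequentially versus 13 at the Nash outcome: better off.

better off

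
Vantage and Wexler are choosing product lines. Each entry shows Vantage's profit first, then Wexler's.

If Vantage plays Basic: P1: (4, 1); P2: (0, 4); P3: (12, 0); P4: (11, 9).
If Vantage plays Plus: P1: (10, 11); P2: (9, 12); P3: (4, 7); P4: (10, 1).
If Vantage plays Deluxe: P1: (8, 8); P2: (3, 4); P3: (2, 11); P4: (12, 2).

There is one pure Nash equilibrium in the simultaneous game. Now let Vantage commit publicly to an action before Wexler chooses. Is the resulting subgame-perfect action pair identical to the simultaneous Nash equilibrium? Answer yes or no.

no

Wexler best-responds to each possible Vantage move:
- Basic: Wexler compares 1, 4, 0, 9 and picks P4; Vantage would get 11.
- Plus: Wexler compares 11, 12, 7, 1 and picks P2; Vantage would get 9.
- Deluxe: Wexler compares 8, 4, 11, 2 and picks P3; Vantage would get 2.
Vantage's induced payoffs are 11, 9, 2, so Vantage commits to Basic. Subgame-perfect outcome: (Basic, P4) with payoffs (11, 9).
Under simultaneous play:
Vantage's best replies: P1→Plus; P2→Plus; P3→Basic; P4→Deluxe.
Wexler's best replies: Basic→P4; Plus→P2; Deluxe→P3.
The unique mutual best reply is (Plus, P2), giving (9, 12).
Sequential outcome (Basic, P4) differs from the Nash profile (Plus, P2).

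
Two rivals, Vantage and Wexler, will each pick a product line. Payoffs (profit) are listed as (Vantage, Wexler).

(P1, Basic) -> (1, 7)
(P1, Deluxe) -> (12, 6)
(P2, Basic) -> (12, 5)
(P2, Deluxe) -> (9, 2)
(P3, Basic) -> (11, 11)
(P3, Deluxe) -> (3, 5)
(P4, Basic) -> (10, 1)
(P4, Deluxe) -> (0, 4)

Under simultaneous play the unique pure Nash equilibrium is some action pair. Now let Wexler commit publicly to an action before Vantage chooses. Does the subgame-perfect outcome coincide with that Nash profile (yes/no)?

Backward induction with Wexler moving first.
- Basic: Vantage compares 1, 12, 11, 10 and picks P2; Wexler would get 5.
- Deluxe: Vantage compares 12, 9, 3, 0 and picks P1; Wexler would get 6.
Among 5, 6, the best is 6 at Deluxe. Subgame-perfect outcome: (P1, Deluxe) with payoffs (12, 6).
Under simultaneous play:
Vantage's best replies: Basic→P2; Deluxe→P1.
Wexler's best replies: P1→Basic; P2→Basic; P3→Basic; P4→Deluxe.
Only (P2, Basic) has each player best-responding; Nash payoffs (12, 5).
Sequential outcome (P1, Deluxe) differs from the Nash profile (P2, Basic).

no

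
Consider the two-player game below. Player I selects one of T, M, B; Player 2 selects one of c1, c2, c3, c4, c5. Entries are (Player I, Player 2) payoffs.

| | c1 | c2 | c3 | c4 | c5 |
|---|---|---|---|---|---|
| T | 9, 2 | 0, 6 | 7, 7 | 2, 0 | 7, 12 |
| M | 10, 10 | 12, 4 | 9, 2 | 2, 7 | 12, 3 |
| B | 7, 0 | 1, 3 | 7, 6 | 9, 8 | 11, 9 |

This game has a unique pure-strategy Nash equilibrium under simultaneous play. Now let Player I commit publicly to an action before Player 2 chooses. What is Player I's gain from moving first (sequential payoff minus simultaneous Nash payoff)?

Backward induction with Player I moving first.
- T → Player 2 plays c5 (best of 2, 6, 7, 0, 12); Player I gets 7.
- M → Player 2 plays c1 (best of 10, 4, 2, 7, 3); Player I gets 10.
- B → Player 2 plays c5 (best of 0, 3, 6, 8, 9); Player I gets 11.
Among 7, 10, 11, the best is 11 at B. Subgame-perfect outcome: (B, c5) with payoffs (11, 9).
Under simultaneous play:
Player I's best replies: c1→M; c2→M; c3→M; c4→B; c5→M.
Player 2's best replies: T→c5; M→c1; B→c5.
The unique mutual best reply is (M, c1), giving (10, 10).
Player I's commitment gain: 11 − 10 = 1.

1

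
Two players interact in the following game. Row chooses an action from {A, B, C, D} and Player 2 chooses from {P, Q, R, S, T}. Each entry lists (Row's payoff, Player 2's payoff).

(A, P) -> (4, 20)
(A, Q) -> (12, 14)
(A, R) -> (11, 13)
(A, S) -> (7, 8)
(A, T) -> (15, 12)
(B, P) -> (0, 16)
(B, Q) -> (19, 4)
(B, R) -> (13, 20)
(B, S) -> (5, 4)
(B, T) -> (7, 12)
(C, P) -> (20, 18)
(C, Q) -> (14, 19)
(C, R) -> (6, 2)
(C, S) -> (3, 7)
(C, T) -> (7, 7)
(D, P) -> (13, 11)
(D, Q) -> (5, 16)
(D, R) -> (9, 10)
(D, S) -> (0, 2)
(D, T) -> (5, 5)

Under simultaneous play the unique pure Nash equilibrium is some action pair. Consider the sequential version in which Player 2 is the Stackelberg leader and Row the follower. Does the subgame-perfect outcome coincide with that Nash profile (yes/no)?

yes

Row best-responds to each possible Player 2 move:
- P: Row compares 4, 0, 20, 13 and picks C; Player 2 would get 18.
- Q: Row compares 12, 19, 14, 5 and picks B; Player 2 would get 4.
- R: Row compares 11, 13, 6, 9 and picks B; Player 2 would get 20.
- S: Row compares 7, 5, 3, 0 and picks A; Player 2 would get 8.
- T: Row compares 15, 7, 7, 5 and picks A; Player 2 would get 12.
Maximizing over 18, 4, 20, 8, 12, Player 2 chooses R. Subgame-perfect outcome: (B, R) with payoffs (13, 20).
For the simultaneous game, intersect best replies.
Row's best replies: P→C; Q→B; R→B; S→A; T→A.
Player 2's best replies: A→P; B→R; C→Q; D→Q.
The unique mutual best reply is (B, R), giving (13, 20).
Sequential outcome (B, R) coincides with the Nash profile (B, R).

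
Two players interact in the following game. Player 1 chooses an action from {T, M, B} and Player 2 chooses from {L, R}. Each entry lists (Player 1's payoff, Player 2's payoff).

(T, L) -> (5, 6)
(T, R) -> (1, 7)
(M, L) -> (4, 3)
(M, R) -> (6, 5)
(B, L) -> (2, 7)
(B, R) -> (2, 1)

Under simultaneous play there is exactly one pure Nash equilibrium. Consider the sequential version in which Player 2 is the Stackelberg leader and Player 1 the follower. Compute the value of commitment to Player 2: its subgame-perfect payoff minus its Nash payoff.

1

Solve by backward induction (Player 2 leads).
- L → Player 1 plays T (best of 5, 4, 2); Player 2 gets 6.
- R → Player 1 plays M (best of 1, 6, 2); Player 2 gets 5.
Maximizing over 6, 5, Player 2 chooses L. Subgame-perfect outcome: (T, L) with payoffs (5, 6).
Now find the simultaneous Nash equilibrium.
Player 1's best replies: L→T; R→M.
Player 2's best replies: T→R; M→R; B→L.
The unique mutual best reply is (M, R), giving (6, 5).
Player 2's commitment gain: 6 − 5 = 1.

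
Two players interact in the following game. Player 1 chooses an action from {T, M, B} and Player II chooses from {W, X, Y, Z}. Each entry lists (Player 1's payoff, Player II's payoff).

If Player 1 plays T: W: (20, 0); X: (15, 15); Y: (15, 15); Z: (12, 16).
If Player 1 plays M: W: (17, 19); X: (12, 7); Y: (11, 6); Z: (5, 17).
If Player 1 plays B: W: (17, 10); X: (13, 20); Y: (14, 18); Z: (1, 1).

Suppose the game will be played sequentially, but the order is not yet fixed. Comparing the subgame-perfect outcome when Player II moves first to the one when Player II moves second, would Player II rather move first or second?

second

If Player 1 leads: Player II's best replies are T→Z, M→W, B→X; Player 1's induced payoffs 12, 17, 13; outcome (M, W), payoffs (17, 19).
If Player II leads: Player 1's best replies are W→T, X→T, Y→T, Z→T; Player II's induced payoffs 0, 15, 15, 16; outcome (T, Z), payoffs (12, 16).
Player II gets 16 moving first and 19 moving second, so Player II prefers to move second.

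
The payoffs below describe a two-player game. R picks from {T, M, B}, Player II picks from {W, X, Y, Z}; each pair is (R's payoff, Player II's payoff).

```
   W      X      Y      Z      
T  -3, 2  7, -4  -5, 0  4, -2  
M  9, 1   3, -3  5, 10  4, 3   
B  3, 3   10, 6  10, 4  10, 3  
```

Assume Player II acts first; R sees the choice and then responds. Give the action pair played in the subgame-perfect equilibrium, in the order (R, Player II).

(B, X)

Work backward from R's decision.
- W → R plays M (best of -3, 9, 3); Player II gets 1.
- X → R plays B (best of 7, 3, 10); Player II gets 6.
- Y → R plays B (best of -5, 5, 10); Player II gets 4.
- Z → R plays B (best of 4, 4, 10); Player II gets 3.
Player II's induced payoffs are 1, 6, 4, 3, so Player II commits to X. Subgame-perfect outcome: (B, X) with payoffs (10, 6).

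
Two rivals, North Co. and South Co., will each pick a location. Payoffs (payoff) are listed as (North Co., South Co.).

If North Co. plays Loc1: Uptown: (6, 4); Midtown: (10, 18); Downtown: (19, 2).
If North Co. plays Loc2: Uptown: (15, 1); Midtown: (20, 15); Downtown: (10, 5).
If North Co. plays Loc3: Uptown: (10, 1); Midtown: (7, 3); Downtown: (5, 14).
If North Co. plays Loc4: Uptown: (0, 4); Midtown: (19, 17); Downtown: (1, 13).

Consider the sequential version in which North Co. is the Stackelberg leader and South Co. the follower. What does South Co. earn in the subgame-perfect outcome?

15

Backward induction with North Co. moving first.
- Loc1 → South Co. plays Midtown (best of 4, 18, 2); North Co. gets 10.
- Loc2 → South Co. plays Midtown (best of 1, 15, 5); North Co. gets 20.
- Loc3 → South Co. plays Downtown (best of 1, 3, 14); North Co. gets 5.
- Loc4 → South Co. plays Midtown (best of 4, 17, 13); North Co. gets 19.
Maximizing over 10, 20, 5, 19, North Co. chooses Loc2. Subgame-perfect outcome: (Loc2, Midtown) with payoffs (20, 15).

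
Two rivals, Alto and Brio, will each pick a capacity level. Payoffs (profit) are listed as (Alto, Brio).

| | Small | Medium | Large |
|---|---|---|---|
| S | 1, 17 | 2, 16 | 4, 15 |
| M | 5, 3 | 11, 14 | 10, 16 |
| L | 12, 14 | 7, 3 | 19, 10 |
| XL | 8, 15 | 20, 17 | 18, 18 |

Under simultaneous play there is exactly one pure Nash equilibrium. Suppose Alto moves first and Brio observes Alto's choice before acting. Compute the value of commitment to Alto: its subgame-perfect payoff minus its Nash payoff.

Brio best-responds to each possible Alto move:
- S: BR = Small, leader payoff 1.
- M: BR = Large, leader payoff 10.
- L: BR = Small, leader payoff 12.
- XL: BR = Large, leader payoff 18.
Among 1, 10, 12, 18, the best is 18 at XL. Subgame-perfect outcome: (XL, Large) with payoffs (18, 18).
Now find the simultaneous Nash equilibrium.
Alto's best replies: Small→L; Medium→XL; Large→L.
Brio's best replies: S→Small; M→Large; L→Small; XL→Large.
Only (L, Small) has each player best-responding; Nash payoffs (12, 14).
Alto's commitment gain: 18 − 12 = 6.

6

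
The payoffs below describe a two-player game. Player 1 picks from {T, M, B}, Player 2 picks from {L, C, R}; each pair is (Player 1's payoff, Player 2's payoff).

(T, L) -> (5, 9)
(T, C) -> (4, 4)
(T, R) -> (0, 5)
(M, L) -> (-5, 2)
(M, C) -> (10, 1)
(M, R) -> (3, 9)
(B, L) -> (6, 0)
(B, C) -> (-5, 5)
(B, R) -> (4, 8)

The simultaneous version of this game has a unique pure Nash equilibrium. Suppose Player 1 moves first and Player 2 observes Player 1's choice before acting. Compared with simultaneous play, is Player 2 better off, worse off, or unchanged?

better off

Solve by backward induction (Player 1 leads).
- T: BR = L, leader payoff 5.
- M: BR = R, leader payoff 3.
- B: BR = R, leader payoff 4.
Among 5, 3, 4, the best is 5 at T. Subgame-perfect outcome: (T, L) with payoffs (5, 9).
Under simultaneous play:
Player 1's best replies: L→B; C→M; R→B.
Player 2's best replies: T→L; M→R; B→R.
The unique mutual best reply is (B, R), giving (4, 8).
Player 2 earns 9 sequentially versus 8 at the Nash outcome: better off.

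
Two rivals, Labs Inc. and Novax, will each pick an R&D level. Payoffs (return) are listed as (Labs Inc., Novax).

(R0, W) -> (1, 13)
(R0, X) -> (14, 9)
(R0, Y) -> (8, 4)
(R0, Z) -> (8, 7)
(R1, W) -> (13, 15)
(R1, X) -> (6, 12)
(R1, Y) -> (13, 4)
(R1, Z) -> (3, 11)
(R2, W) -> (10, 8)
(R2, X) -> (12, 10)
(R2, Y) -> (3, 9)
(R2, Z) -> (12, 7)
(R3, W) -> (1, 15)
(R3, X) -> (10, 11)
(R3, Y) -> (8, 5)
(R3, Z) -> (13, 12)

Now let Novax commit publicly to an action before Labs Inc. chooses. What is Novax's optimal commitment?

W

Work backward from Labs Inc.'s decision.
- W: BR = R1, leader payoff 15.
- X: BR = R0, leader payoff 9.
- Y: BR = R1, leader payoff 4.
- Z: BR = R3, leader payoff 12.
Maximizing over 15, 9, 4, 12, Novax chooses W. Subgame-perfect outcome: (R1, W) with payoffs (13, 15).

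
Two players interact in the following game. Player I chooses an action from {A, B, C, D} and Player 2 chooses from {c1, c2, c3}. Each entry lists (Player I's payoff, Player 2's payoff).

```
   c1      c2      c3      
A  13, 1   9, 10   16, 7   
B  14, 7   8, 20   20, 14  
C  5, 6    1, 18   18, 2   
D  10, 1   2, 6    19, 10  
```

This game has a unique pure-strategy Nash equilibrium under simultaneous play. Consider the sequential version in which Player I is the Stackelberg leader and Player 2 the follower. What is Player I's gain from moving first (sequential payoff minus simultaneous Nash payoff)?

10

Backward induction with Player I moving first.
- A: Player 2 compares 1, 10, 7 and picks c2; Player I would get 9.
- B: Player 2 compares 7, 20, 14 and picks c2; Player I would get 8.
- C: Player 2 compares 6, 18, 2 and picks c2; Player I would get 1.
- D: Player 2 compares 1, 6, 10 and picks c3; Player I would get 19.
Among 9, 8, 1, 19, the best is 19 at D. Subgame-perfect outcome: (D, c3) with payoffs (19, 10).
For the simultaneous game, intersect best replies.
Player I's best replies: c1→B; c2→A; c3→B.
Player 2's best replies: A→c2; B→c2; C→c2; D→c3.
Only (A, c2) has each player best-responding; Nash payoffs (9, 10).
Player I's commitment gain: 19 − 9 = 10.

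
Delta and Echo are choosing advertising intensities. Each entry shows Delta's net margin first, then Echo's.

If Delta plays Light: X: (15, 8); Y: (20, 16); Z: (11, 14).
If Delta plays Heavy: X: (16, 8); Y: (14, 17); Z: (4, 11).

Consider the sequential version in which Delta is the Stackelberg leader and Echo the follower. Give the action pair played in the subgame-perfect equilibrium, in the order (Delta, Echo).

(Light, Y)

Solve by backward induction (Delta leads).
- Light: Echo compares 8, 16, 14 and picks Y; Delta would get 20.
- Heavy: Echo compares 8, 17, 11 and picks Y; Delta would get 14.
Maximizing over 20, 14, Delta chooses Light. Subgame-perfect outcome: (Light, Y) with payoffs (20, 16).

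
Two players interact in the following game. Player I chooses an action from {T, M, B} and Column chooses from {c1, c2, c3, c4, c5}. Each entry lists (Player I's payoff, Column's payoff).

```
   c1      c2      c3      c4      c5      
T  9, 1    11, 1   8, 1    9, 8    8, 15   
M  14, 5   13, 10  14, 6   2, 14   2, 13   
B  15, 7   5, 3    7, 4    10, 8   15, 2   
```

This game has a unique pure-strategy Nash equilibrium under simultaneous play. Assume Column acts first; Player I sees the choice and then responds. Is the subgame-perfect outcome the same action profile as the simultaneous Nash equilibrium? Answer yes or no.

Player I best-responds to each possible Column move:
- c1 → Player I plays B (best of 9, 14, 15); Column gets 7.
- c2 → Player I plays M (best of 11, 13, 5); Column gets 10.
- c3 → Player I plays M (best of 8, 14, 7); Column gets 6.
- c4 → Player I plays B (best of 9, 2, 10); Column gets 8.
- c5 → Player I plays B (best of 8, 2, 15); Column gets 2.
Among 7, 10, 6, 8, 2, the best is 10 at c2. Subgame-perfect outcome: (M, c2) with payoffs (13, 10).
Under simultaneous play:
Player I's best replies: c1→B; c2→M; c3→M; c4→B; c5→B.
Column's best replies: T→c5; M→c4; B→c4.
Only (B, c4) has each player best-responding; Nash payoffs (10, 8).
Sequential outcome (M, c2) differs from the Nash profile (B, c4).

no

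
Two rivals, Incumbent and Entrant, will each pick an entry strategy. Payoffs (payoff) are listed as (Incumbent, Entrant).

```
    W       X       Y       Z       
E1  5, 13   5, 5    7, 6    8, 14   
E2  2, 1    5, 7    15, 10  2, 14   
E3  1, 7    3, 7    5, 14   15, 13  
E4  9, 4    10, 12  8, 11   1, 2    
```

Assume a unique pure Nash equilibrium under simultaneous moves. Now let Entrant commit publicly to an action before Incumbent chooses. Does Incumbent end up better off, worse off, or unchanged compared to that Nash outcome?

Backward induction with Entrant moving first.
- W: Incumbent compares 5, 2, 1, 9 and picks E4; Entrant would get 4.
- X: Incumbent compares 5, 5, 3, 10 and picks E4; Entrant would get 12.
- Y: Incumbent compares 7, 15, 5, 8 and picks E2; Entrant would get 10.
- Z: Incumbent compares 8, 2, 15, 1 and picks E3; Entrant would get 13.
Maximizing over 4, 12, 10, 13, Entrant chooses Z. Subgame-perfect outcome: (E3, Z) with payoffs (15, 13).
Now find the simultaneous Nash equilibrium.
Incumbent's best replies: W→E4; X→E4; Y→E2; Z→E3.
Entrant's best replies: E1→Z; E2→Z; E3→Y; E4→X.
Only (E4, X) has each player best-responding; Nash payoffs (10, 12).
Incumbent earns 15 sequentially versus 10 at the Nash outcome: better off.

better off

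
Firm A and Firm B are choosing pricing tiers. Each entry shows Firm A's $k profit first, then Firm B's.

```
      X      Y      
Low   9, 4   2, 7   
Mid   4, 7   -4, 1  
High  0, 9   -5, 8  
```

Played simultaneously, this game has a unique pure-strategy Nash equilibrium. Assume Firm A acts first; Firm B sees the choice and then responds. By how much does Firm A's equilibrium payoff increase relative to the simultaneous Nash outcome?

2

Solve by backward induction (Firm A leads).
- Low: BR = Y, leader payoff 2.
- Mid: BR = X, leader payoff 4.
- High: BR = X, leader payoff 0.
Among 2, 4, 0, the best is 4 at Mid. Subgame-perfect outcome: (Mid, X) with payoffs (4, 7).
For the simultaneous game, intersect best replies.
Firm A's best replies: X→Low; Y→Low.
Firm B's best replies: Low→Y; Mid→X; High→X.
Only (Low, Y) has each player best-responding; Nash payoffs (2, 7).
Firm A's commitment gain: 4 − 2 = 2.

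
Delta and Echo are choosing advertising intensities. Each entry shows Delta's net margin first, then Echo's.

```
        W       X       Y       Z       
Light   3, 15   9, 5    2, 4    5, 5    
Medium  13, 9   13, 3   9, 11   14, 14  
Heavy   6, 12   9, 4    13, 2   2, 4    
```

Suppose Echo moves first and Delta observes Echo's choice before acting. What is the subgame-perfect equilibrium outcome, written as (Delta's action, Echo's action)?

(Medium, Z)

Solve by backward induction (Echo leads).
- W: Delta compares 3, 13, 6 and picks Medium; Echo would get 9.
- X: Delta compares 9, 13, 9 and picks Medium; Echo would get 3.
- Y: Delta compares 2, 9, 13 and picks Heavy; Echo would get 2.
- Z: Delta compares 5, 14, 2 and picks Medium; Echo would get 14.
Echo's induced payoffs are 9, 3, 2, 14, so Echo commits to Z. Subgame-perfect outcome: (Medium, Z) with payoffs (14, 14).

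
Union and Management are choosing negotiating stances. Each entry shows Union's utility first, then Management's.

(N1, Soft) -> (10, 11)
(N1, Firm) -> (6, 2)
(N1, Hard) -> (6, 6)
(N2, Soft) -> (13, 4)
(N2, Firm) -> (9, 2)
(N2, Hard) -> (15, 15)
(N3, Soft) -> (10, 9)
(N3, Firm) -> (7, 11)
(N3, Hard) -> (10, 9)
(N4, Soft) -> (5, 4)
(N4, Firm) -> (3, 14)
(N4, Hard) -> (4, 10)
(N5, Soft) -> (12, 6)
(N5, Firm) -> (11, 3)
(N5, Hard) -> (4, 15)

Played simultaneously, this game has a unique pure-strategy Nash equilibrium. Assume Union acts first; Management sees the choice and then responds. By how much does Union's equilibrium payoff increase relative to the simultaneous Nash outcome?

Work backward from Management's decision.
- N1: BR = Soft, leader payoff 10.
- N2: BR = Hard, leader payoff 15.
- N3: BR = Firm, leader payoff 7.
- N4: BR = Firm, leader payoff 3.
- N5: BR = Hard, leader payoff 4.
Among 10, 15, 7, 3, 4, the best is 15 at N2. Subgame-perfect outcome: (N2, Hard) with payoffs (15, 15).
Under simultaneous play:
Union's best replies: Soft→N2; Firm→N5; Hard→N2.
Management's best replies: N1→Soft; N2→Hard; N3→Firm; N4→Firm; N5→Hard.
The unique mutual best reply is (N2, Hard), giving (15, 15).
Union's commitment gain: 15 − 15 = 0.

0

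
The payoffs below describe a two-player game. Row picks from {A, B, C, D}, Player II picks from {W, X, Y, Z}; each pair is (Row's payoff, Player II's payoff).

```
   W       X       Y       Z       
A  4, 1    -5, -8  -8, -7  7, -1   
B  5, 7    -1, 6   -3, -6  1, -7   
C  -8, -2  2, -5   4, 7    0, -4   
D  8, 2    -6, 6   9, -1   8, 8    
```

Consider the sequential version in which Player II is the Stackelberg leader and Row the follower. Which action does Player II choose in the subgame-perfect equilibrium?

Z

Solve by backward induction (Player II leads).
- W → Row plays D (best of 4, 5, -8, 8); Player II gets 2.
- X → Row plays C (best of -5, -1, 2, -6); Player II gets -5.
- Y → Row plays D (best of -8, -3, 4, 9); Player II gets -1.
- Z → Row plays D (best of 7, 1, 0, 8); Player II gets 8.
Among 2, -5, -1, 8, the best is 8 at Z. Subgame-perfect outcome: (D, Z) with payoffs (8, 8).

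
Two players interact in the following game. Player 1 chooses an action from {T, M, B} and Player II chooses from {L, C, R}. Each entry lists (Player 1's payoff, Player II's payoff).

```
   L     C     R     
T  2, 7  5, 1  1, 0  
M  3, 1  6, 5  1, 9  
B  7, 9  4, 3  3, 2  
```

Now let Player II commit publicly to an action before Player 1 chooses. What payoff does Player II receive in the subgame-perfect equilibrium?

Player 1 best-responds to each possible Player II move:
- L → Player 1 plays B (best of 2, 3, 7); Player II gets 9.
- C → Player 1 plays M (best of 5, 6, 4); Player II gets 5.
- R → Player 1 plays B (best of 1, 1, 3); Player II gets 2.
Player II's induced payoffs are 9, 5, 2, so Player II commits to L. Subgame-perfect outcome: (B, L) with payoffs (7, 9).

9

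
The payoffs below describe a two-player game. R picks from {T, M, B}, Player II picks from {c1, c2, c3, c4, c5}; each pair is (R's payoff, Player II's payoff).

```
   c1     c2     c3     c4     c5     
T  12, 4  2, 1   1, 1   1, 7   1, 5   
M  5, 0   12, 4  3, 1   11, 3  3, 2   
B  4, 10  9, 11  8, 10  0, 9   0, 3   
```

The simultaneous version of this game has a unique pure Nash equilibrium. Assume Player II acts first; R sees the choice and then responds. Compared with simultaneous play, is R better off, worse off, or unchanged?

worse off

R best-responds to each possible Player II move:
- c1: R compares 12, 5, 4 and picks T; Player II would get 4.
- c2: R compares 2, 12, 9 and picks M; Player II would get 4.
- c3: R compares 1, 3, 8 and picks B; Player II would get 10.
- c4: R compares 1, 11, 0 and picks M; Player II would get 3.
- c5: R compares 1, 3, 0 and picks M; Player II would get 2.
Maximizing over 4, 4, 10, 3, 2, Player II chooses c3. Subgame-perfect outcome: (B, c3) with payoffs (8, 10).
For the simultaneous game, intersect best replies.
R's best replies: c1→T; c2→M; c3→B; c4→M; c5→M.
Player II's best replies: T→c4; M→c2; B→c2.
Only (M, c2) has each player best-responding; Nash payoffs (12, 4).
R earns 8 sequentially versus 12 at the Nash outcome: worse off.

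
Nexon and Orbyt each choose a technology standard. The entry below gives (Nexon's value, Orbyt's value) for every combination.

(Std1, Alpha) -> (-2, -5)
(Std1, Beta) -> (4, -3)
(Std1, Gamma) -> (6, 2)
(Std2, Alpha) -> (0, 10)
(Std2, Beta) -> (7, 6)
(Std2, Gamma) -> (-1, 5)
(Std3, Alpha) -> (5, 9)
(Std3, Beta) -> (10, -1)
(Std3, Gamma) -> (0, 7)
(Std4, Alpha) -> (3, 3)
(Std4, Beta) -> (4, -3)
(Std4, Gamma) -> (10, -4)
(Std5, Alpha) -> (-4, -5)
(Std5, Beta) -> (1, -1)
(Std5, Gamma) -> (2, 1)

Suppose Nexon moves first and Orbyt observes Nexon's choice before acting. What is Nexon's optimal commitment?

Std1

Work backward from Orbyt's decision.
- Std1 → Orbyt plays Gamma (best of -5, -3, 2); Nexon gets 6.
- Std2 → Orbyt plays Alpha (best of 10, 6, 5); Nexon gets 0.
- Std3 → Orbyt plays Alpha (best of 9, -1, 7); Nexon gets 5.
- Std4 → Orbyt plays Alpha (best of 3, -3, -4); Nexon gets 3.
- Std5 → Orbyt plays Gamma (best of -5, -1, 1); Nexon gets 2.
Nexon's induced payoffs are 6, 0, 5, 3, 2, so Nexon commits to Std1. Subgame-perfect outcome: (Std1, Gamma) with payoffs (6, 2).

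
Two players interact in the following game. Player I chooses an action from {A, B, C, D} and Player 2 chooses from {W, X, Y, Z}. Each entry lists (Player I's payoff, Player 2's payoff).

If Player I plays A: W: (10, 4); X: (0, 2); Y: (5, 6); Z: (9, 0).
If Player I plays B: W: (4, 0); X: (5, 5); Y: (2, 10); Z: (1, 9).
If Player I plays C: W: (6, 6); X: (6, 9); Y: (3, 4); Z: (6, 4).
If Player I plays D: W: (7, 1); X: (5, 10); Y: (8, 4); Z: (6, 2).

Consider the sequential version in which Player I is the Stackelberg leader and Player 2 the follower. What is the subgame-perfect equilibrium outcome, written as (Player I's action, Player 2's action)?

(C, X)

Work backward from Player 2's decision.
- A: BR = Y, leader payoff 5.
- B: BR = Y, leader payoff 2.
- C: BR = X, leader payoff 6.
- D: BR = X, leader payoff 5.
Among 5, 2, 6, 5, the best is 6 at C. Subgame-perfect outcome: (C, X) with payoffs (6, 9).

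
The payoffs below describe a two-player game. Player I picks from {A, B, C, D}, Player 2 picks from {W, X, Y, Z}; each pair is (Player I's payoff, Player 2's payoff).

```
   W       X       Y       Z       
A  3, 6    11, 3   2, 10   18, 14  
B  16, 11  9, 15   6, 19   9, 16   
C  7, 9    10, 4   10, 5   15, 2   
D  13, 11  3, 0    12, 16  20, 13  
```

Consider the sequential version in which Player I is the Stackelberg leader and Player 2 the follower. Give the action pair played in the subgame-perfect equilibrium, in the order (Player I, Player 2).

Backward induction with Player I moving first.
- A → Player 2 plays Z (best of 6, 3, 10, 14); Player I gets 18.
- B → Player 2 plays Y (best of 11, 15, 19, 16); Player I gets 6.
- C → Player 2 plays W (best of 9, 4, 5, 2); Player I gets 7.
- D → Player 2 plays Y (best of 11, 0, 16, 13); Player I gets 12.
Player I's induced payoffs are 18, 6, 7, 12, so Player I commits to A. Subgame-perfect outcome: (A, Z) with payoffs (18, 14).

(A, Z)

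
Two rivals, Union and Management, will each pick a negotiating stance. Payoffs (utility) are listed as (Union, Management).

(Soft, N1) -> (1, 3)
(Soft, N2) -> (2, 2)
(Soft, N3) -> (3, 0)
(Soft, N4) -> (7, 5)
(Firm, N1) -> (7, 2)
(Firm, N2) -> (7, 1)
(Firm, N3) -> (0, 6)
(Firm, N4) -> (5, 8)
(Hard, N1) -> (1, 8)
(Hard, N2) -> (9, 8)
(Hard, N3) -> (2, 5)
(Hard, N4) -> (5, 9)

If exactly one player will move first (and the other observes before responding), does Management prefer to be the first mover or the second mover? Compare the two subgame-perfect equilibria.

If Union leads: Management's best replies are Soft→N4, Firm→N4, Hard→N4; Union's induced payoffs 7, 5, 5; outcome (Soft, N4), payoffs (7, 5).
If Management leads: Union's best replies are N1→Firm, N2→Hard, N3→Soft, N4→Soft; Management's induced payoffs 2, 8, 0, 5; outcome (Hard, N2), payoffs (9, 8).
Management gets 8 moving first and 5 moving second, so Management prefers to move first.

first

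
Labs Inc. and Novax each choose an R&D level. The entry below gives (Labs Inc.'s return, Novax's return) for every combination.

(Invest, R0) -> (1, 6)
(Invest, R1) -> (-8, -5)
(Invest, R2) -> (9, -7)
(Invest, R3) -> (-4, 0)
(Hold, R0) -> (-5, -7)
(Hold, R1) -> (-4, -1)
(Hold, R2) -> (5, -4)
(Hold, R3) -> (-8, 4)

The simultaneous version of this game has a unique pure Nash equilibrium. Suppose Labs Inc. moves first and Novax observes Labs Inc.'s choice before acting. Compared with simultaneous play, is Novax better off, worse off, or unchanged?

Backward induction with Labs Inc. moving first.
- Invest: BR = R0, leader payoff 1.
- Hold: BR = R3, leader payoff -8.
Labs Inc.'s induced payoffs are 1, -8, so Labs Inc. commits to Invest. Subgame-perfect outcome: (Invest, R0) with payoffs (1, 6).
For the simultaneous game, intersect best replies.
Labs Inc.'s best replies: R0→Invest; R1→Hold; R2→Invest; R3→Invest.
Novax's best replies: Invest→R0; Hold→R3.
Only (Invest, R0) has each player best-responding; Nash payoffs (1, 6).
Novax earns 6 sequentially versus 6 at the Nash outcome: unchanged.

unchanged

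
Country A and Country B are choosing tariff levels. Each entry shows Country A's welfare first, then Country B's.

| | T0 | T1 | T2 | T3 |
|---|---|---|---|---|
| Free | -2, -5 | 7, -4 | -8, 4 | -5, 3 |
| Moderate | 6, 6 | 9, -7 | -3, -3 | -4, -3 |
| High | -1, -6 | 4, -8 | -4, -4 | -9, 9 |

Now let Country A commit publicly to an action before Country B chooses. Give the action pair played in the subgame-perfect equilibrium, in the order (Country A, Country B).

(Moderate, T0)

Country B best-responds to each possible Country A move:
- Free → Country B plays T2 (best of -5, -4, 4, 3); Country A gets -8.
- Moderate → Country B plays T0 (best of 6, -7, -3, -3); Country A gets 6.
- High → Country B plays T3 (best of -6, -8, -4, 9); Country A gets -9.
Country A's induced payoffs are -8, 6, -9, so Country A commits to Moderate. Subgame-perfect outcome: (Moderate, T0) with payoffs (6, 6).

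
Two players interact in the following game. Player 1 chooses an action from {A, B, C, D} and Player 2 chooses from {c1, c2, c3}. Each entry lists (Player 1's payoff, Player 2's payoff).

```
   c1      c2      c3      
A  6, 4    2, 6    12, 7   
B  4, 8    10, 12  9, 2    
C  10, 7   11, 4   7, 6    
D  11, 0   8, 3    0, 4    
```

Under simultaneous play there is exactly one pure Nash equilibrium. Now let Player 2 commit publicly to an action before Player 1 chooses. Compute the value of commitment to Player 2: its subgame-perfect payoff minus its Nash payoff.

0

Solve by backward induction (Player 2 leads).
- c1: BR = D, leader payoff 0.
- c2: BR = C, leader payoff 4.
- c3: BR = A, leader payoff 7.
Maximizing over 0, 4, 7, Player 2 chooses c3. Subgame-perfect outcome: (A, c3) with payoffs (12, 7).
Now find the simultaneous Nash equilibrium.
Player 1's best replies: c1→D; c2→C; c3→A.
Player 2's best replies: A→c3; B→c2; C→c1; D→c3.
The unique mutual best reply is (A, c3), giving (12, 7).
Player 2's commitment gain: 7 − 7 = 0.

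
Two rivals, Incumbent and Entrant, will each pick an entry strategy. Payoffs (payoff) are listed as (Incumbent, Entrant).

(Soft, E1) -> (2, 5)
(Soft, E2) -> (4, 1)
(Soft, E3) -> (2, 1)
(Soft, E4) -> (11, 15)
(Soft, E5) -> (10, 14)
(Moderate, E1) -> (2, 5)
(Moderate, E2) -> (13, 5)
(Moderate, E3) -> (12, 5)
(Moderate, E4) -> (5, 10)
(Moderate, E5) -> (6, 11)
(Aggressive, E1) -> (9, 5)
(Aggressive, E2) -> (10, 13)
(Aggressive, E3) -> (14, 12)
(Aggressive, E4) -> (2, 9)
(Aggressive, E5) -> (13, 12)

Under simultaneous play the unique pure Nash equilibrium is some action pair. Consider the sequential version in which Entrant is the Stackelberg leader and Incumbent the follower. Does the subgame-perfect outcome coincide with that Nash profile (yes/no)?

yes

Incumbent best-responds to each possible Entrant move:
- E1: Incumbent compares 2, 2, 9 and picks Aggressive; Entrant would get 5.
- E2: Incumbent compares 4, 13, 10 and picks Moderate; Entrant would get 5.
- E3: Incumbent compares 2, 12, 14 and picks Aggressive; Entrant would get 12.
- E4: Incumbent compares 11, 5, 2 and picks Soft; Entrant would get 15.
- E5: Incumbent compares 10, 6, 13 and picks Aggressive; Entrant would get 12.
Among 5, 5, 12, 15, 12, the best is 15 at E4. Subgame-perfect outcome: (Soft, E4) with payoffs (11, 15).
Now find the simultaneous Nash equilibrium.
Incumbent's best replies: E1→Aggressive; E2→Moderate; E3→Aggressive; E4→Soft; E5→Aggressive.
Entrant's best replies: Soft→E4; Moderate→E5; Aggressive→E2.
The unique mutual best reply is (Soft, E4), giving (11, 15).
Sequential outcome (Soft, E4) coincides with the Nash profile (Soft, E4).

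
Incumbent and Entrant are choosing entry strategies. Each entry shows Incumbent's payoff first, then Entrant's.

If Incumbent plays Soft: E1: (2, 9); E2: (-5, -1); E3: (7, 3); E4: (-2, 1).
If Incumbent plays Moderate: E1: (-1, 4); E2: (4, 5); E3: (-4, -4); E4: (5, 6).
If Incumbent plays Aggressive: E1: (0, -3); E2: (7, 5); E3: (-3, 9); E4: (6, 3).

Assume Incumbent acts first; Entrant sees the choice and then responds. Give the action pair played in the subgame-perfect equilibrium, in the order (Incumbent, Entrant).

Backward induction with Incumbent moving first.
- Soft: BR = E1, leader payoff 2.
- Moderate: BR = E4, leader payoff 5.
- Aggressive: BR = E3, leader payoff -3.
Incumbent's induced payoffs are 2, 5, -3, so Incumbent commits to Moderate. Subgame-perfect outcome: (Moderate, E4) with payoffs (5, 6).

(Moderate, E4)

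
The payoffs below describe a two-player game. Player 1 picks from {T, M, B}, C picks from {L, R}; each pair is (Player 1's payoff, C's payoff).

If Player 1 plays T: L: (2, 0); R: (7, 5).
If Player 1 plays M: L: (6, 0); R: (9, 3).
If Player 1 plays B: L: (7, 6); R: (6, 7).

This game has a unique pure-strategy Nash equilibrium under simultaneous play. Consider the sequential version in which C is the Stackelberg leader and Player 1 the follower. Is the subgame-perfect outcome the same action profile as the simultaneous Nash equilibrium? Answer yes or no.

Backward induction with C moving first.
- L → Player 1 plays B (best of 2, 6, 7); C gets 6.
- R → Player 1 plays M (best of 7, 9, 6); C gets 3.
Maximizing over 6, 3, C chooses L. Subgame-perfect outcome: (B, L) with payoffs (7, 6).
For the simultaneous game, intersect best replies.
Player 1's best replies: L→B; R→M.
C's best replies: T→R; M→R; B→R.
Only (M, R) has each player best-responding; Nash payoffs (9, 3).
Sequential outcome (B, L) differs from the Nash profile (M, R).

no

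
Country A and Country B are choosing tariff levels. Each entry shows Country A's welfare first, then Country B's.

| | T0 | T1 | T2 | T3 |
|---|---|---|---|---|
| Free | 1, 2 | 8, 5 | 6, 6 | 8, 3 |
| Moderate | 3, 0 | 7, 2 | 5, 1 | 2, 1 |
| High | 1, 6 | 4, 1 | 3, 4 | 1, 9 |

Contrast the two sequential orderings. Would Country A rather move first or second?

first

If Country A leads: Country B's best replies are Free→T2, Moderate→T1, High→T3; Country A's induced payoffs 6, 7, 1; outcome (Moderate, T1), payoffs (7, 2).
If Country B leads: Country A's best replies are T0→Moderate, T1→Free, T2→Free, T3→Free; Country B's induced payoffs 0, 5, 6, 3; outcome (Free, T2), payoffs (6, 6).
Country A gets 7 moving first and 6 moving second, so Country A prefers to move first.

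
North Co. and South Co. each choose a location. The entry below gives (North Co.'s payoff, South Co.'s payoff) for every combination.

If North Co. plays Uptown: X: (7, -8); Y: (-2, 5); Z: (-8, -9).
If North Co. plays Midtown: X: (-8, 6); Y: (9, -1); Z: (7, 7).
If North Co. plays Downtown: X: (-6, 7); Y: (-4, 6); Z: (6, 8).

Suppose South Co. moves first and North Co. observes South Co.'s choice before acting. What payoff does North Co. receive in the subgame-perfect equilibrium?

Work backward from North Co.'s decision.
- X: North Co. compares 7, -8, -6 and picks Uptown; South Co. would get -8.
- Y: North Co. compares -2, 9, -4 and picks Midtown; South Co. would get -1.
- Z: North Co. compares -8, 7, 6 and picks Midtown; South Co. would get 7.
South Co.'s induced payoffs are -8, -1, 7, so South Co. commits to Z. Subgame-perfect outcome: (Midtown, Z) with payoffs (7, 7).

7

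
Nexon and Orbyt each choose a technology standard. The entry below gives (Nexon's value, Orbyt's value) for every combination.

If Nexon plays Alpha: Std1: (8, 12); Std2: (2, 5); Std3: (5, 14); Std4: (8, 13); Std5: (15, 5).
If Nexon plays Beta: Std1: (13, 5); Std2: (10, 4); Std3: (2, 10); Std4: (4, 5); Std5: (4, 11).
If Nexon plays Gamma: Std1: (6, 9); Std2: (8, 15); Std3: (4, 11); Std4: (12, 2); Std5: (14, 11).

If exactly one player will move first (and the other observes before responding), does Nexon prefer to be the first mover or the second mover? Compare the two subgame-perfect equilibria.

If Nexon leads: Orbyt's best replies are Alpha→Std3, Beta→Std5, Gamma→Std2; Nexon's induced payoffs 5, 4, 8; outcome (Gamma, Std2), payoffs (8, 15).
If Orbyt leads: Nexon's best replies are Std1→Beta, Std2→Beta, Std3→Alpha, Std4→Gamma, Std5→Alpha; Orbyt's induced payoffs 5, 4, 14, 2, 5; outcome (Alpha, Std3), payoffs (5, 14).
Nexon gets 8 moving first and 5 moving second, so Nexon prefers to move first.

first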